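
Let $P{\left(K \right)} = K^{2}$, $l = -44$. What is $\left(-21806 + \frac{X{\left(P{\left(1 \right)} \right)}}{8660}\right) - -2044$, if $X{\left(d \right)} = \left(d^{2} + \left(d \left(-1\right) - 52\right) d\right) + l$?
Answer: $- \frac{42784754}{2165} \approx -19762.0$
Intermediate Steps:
$X{\left(d \right)} = -44 + d^{2} + d \left(-52 - d\right)$ ($X{\left(d \right)} = \left(d^{2} + \left(d \left(-1\right) - 52\right) d\right) - 44 = \left(d^{2} + \left(- d - 52\right) d\right) - 44 = \left(d^{2} + \left(-52 - d\right) d\right) - 44 = \left(d^{2} + d \left(-52 - d\right)\right) - 44 = -44 + d^{2} + d \left(-52 - d\right)$)
$\left(-21806 + \frac{X{\left(P{\left(1 \right)} \right)}}{8660}\right) - -2044 = \left(-21806 + \frac{-44 - 52 \cdot 1^{2}}{8660}\right) - -2044 = \left(-21806 + \left(-44 - 52\right) \frac{1}{8660}\right) + \left(12339 - 10295\right) = \left(-21806 + \left(-44 - 52\right) \frac{1}{8660}\right) + 2044 = \left(-21806 - \frac{24}{2165}\right) + 2044 = - \frac{47210014}{2165} + 2044 = - \frac{42784754}{2165}$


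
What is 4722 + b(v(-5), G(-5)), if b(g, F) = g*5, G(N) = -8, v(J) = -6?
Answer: 4692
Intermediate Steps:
b(g, F) = 5*g
4722 + b(v(-5), G(-5)) = 4722 + 5*(-6) = 4722 - 30 = 4692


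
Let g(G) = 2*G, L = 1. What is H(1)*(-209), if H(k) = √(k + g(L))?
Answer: -209*√3 ≈ -362.00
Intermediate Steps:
H(k) = √(2 + k) (H(k) = √(k + 2*1) = √(k + 2) = √(2 + k))
H(1)*(-209) = √(2 + 1)*(-209) = √3*(-209) = -209*√3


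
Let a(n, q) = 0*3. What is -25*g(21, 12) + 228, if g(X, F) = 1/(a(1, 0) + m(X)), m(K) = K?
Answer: 4763/21 ≈ 226.81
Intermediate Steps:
a(n, q) = 0
g(X, F) = 1/X (g(X, F) = 1/(0 + X) = 1/X)
-25*g(21, 12) + 228 = -25/21 + 228 = 4763/21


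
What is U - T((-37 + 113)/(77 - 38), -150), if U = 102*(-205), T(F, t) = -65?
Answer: -20845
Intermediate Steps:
U = -20910
U - T((-37 + 113)/(77 - 38), -150) = -20910 - 1*(-65) = -20910 + 65 = -20845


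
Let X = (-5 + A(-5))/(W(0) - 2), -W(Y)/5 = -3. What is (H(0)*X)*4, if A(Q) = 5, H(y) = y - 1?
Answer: 0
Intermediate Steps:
W(Y) = 15 (W(Y) = -5*(-3) = 15)
H(y) = -1 + y
X = 0 (X = (-5 + 5)/(15 - 2) = 0/13 = 0*(1/13) = 0)
(H(0)*X)*4 = ((-1 + 0)*0)*4 = -1*0*4 = 0*4 = 0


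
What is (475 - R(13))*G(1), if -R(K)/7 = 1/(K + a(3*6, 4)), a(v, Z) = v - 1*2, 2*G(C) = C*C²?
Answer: 6891/29 ≈ 237.62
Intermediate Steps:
G(C) = C³/2 (G(C) = (C*C²)/2 = C³/2)
a(v, Z) = -2 + v (a(v, Z) = v - 2 = -2 + v)
R(K) = -7/(16 + K) (R(K) = -7/(K + (-2 + 3*6)) = -7/(K + (-2 + 18)) = -7/(K + 16) = -7/(16 + K))
(475 - R(13))*G(1) = (475 - (-7)/(16 + 13))*((½)*1³) = (475 - (-7)/29)*((½)*1) = (475 - (-7)/29)*(½) = (475 - 1*(-7/29))*(½) = (475 + 7/29)*(½) = (13782/29)*(½) = 6891/29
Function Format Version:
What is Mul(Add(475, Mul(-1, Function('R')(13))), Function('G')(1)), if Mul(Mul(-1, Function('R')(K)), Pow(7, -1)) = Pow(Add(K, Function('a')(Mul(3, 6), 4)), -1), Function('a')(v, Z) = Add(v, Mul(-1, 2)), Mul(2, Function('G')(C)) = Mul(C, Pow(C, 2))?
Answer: Rational(6891, 29) ≈ 237.62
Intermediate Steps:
Function('G')(C) = Mul(Rational(1, 2), Pow(C, 3)) (Function('G')(C) = Mul(Rational(1, 2), Mul(C, Pow(C, 2))) = Mul(Rational(1, 2), Pow(C, 3)))
Function('a')(v, Z) = Add(-2, v) (Function('a')(v, Z) = Add(v, -2) = Add(-2, v))
Function('R')(K) = Mul(-7, Pow(Add(16, K), -1)) (Function('R')(K) = Mul(-7, Pow(Add(K, Add(-2, Mul(3, 6))), -1)) = Mul(-7, Pow(Add(K, Add(-2, 18)), -1)) = Mul(-7, Pow(Add(K, 16), -1)) = Mul(-7, Pow(Add(16, K), -1)))
Mul(Add(475, Mul(-1, Function('R')(13))), Function('G')(1)) = Mul(Add(475, Mul(-1, Mul(-7, Pow(Add(16, 13), -1)))), Mul(Rational(1, 2), Pow(1, 3))) = Mul(Add(475, Mul(-1, Mul(-7, Pow(29, -1)))), Mul(Rational(1, 2), 1)) = Mul(Add(475, Mul(-1, Mul(-7, Rational(1, 29)))), Rational(1, 2)) = Mul(Add(475, Mul(-1, Rational(-7, 29))), Rational(1, 2)) = Mul(Add(475, Rational(7, 29)), Rational(1, 2)) = Mul(Rational(13782, 29), Rational(1, 2)) = Rational(6891, 29)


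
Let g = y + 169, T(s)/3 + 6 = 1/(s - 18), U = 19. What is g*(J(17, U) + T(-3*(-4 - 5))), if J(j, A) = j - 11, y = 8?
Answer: -2065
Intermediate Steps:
T(s) = -18 + 3/(-18 + s) (T(s) = -18 + 3/(s - 18) = -18 + 3/(-18 + s))
J(j, A) = -11 + j
g = 177 (g = 8 + 169 = 177)
g*(J(17, U) + T(-3*(-4 - 5))) = 177*((-11 + 17) + 3*(109 - (-18)*(-4 - 5))/(-18 - 3*(-4 - 5))) = 177*(6 + 3*(109 - (-18)*(-9))/(-18 - 3*(-9))) = 177*(6 + 3*(109 - 6*27)/(-18 + 27)) = 177*(6 + 3*(109 - 162)/9) = 177*(6 + 3*(1/9)*(-53)) = 177*(6 - 53/3) = 177*(-35/3) = -2065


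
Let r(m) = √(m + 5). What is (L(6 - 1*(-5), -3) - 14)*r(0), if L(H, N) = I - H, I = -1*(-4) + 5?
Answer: -16*√5 ≈ -35.777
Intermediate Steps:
I = 9 (I = 4 + 5 = 9)
L(H, N) = 9 - H
r(m) = √(5 + m)
(L(6 - 1*(-5), -3) - 14)*r(0) = ((9 - (6 - 1*(-5))) - 14)*√(5 + 0) = ((9 - (6 + 5)) - 14)*√5 = ((9 - 1*11) - 14)*√5 = ((9 - 11) - 14)*√5 = (-2 - 14)*√5 = -16*√5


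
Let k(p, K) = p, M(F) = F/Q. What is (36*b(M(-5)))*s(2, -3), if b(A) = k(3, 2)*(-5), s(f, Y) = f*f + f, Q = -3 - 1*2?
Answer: -3240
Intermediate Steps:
Q = -5 (Q = -3 - 2 = -5)
s(f, Y) = f + f**2 (s(f, Y) = f**2 + f = f + f**2)
M(F) = -F/5 (M(F) = F/(-5) = F*(-1/5) = -F/5)
b(A) = -15 (b(A) = 3*(-5) = -15)
(36*b(M(-5)))*s(2, -3) = (36*(-15))*(2*(1 + 2)) = -1080*3 = -540*6 = -3240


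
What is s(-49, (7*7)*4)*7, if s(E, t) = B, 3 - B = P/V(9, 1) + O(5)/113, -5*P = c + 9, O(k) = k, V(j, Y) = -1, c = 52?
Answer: -36561/565 ≈ -64.710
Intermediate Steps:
P = -61/5 (P = -(52 + 9)/5 = -⅕*61 = -61/5 ≈ -12.200)
B = -5223/565 (B = 3 - (-61/5/(-1) + 5/113) = 3 - (-61/5*(-1) + 5*(1/113)) = 3 - (61/5 + 5/113) = 3 - 1*6918/565 = 3 - 6918/565 = -5223/565 ≈ -9.2442)
s(E, t) = -5223/565
s(-49, (7*7)*4)*7 = -5223/565*7 = -36561/565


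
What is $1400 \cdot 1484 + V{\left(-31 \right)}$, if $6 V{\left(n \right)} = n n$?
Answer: $\frac{12466561}{6} \approx 2.0778 \cdot 10^{6}$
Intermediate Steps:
$V{\left(n \right)} = \frac{n^{2}}{6}$ ($V{\left(n \right)} = \frac{n n}{6} = \frac{n^{2}}{6}$)
$1400 \cdot 1484 + V{\left(-31 \right)} = 1400 \cdot 1484 + \frac{\left(-31\right)^{2}}{6} = 2077600 + \frac{1}{6} \cdot 961 = 2077600 + \frac{961}{6} = \frac{12466561}{6}$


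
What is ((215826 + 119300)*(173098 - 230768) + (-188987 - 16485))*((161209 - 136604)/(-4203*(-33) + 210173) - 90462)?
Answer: 152487646565945074507/87218 ≈ 1.7484e+15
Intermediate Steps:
((215826 + 119300)*(173098 - 230768) + (-188987 - 16485))*((161209 - 136604)/(-4203*(-33) + 210173) - 90462) = (335126*(-57670) - 205472)*(24605/(138699 + 210173) - 90462) = (-19326716420 - 205472)*(24605/348872 - 90462) = -19326921892*(24605*(1/348872) - 90462) = -19326921892*(24605/348872 - 90462) = -19326921892*(-31559634259/348872) = 152487646565945074507/87218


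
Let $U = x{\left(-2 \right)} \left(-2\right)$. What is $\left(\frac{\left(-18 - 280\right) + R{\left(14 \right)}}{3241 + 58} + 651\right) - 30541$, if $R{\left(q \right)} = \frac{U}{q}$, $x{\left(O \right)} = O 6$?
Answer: $- \frac{690251844}{23093} \approx -29890.0$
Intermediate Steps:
$x{\left(O \right)} = 6 O$
$U = 24$ ($U = 6 \left(-2\right) \left(-2\right) = \left(-12\right) \left(-2\right) = 24$)
$R{\left(q \right)} = \frac{24}{q}$
$\left(\frac{\left(-18 - 280\right) + R{\left(14 \right)}}{3241 + 58} + 651\right) - 30541 = \left(\frac{\left(-18 - 280\right) + \frac{24}{14}}{3241 + 58} + 651\right) - 30541 = \left(\frac{\left(-18 - 280\right) + 24 \cdot \frac{1}{14}}{3299} + 651\right) - 30541 = \left(\left(-298 + \frac{12}{7}\right) \frac{1}{3299} + 651\right) - 30541 = \left(\left(- \frac{2074}{7}\right) \frac{1}{3299} + 651\right) - 30541 = \left(- \frac{2074}{23093} + 651\right) - 30541 = \frac{15031469}{23093} - 30541 = - \frac{690251844}{23093}$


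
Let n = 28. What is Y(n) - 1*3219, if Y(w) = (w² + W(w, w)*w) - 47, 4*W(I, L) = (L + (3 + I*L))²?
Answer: 4647093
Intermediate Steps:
W(I, L) = (3 + L + I*L)²/4 (W(I, L) = (L + (3 + I*L))²/4 = (3 + L + I*L)²/4)
Y(w) = -47 + w² + w*(3 + w + w²)²/4 (Y(w) = (w² + ((3 + w + w*w)²/4)*w) - 47 = (w² + ((3 + w + w²)²/4)*w) - 47 = (w² + w*(3 + w + w²)²/4) - 47 = -47 + w² + w*(3 + w + w²)²/4)
Y(n) - 1*3219 = (-47 + 28² + (¼)*28*(3 + 28 + 28²)²) - 1*3219 = (-47 + 784 + (¼)*28*(3 + 28 + 784)²) - 3219 = (-47 + 784 + (¼)*28*815²) - 3219 = (-47 + 784 + (¼)*28*664225) - 3219 = (-47 + 784 + 4649575) - 3219 = 4650312 - 3219 = 4647093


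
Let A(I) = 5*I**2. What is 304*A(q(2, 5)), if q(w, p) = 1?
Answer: 1520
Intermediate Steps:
304*A(q(2, 5)) = 304*(5*1**2) = 304*(5*1) = 304*5 = 1520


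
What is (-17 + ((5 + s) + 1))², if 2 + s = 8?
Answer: 25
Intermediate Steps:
s = 6 (s = -2 + 8 = 6)
(-17 + ((5 + s) + 1))² = (-17 + ((5 + 6) + 1))² = (-17 + (11 + 1))² = (-17 + 12)² = (-5)² = 25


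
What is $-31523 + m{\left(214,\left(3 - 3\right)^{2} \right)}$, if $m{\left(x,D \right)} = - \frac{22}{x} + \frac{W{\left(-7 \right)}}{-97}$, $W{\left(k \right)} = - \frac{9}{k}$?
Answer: $- \frac{2290248951}{72653} \approx -31523.0$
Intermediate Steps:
$m{\left(x,D \right)} = - \frac{9}{679} - \frac{22}{x}$ ($m{\left(x,D \right)} = - \frac{22}{x} + \frac{\left(-9\right) \frac{1}{-7}}{-97} = - \frac{22}{x} + \left(-9\right) \left(- \frac{1}{7}\right) \left(- \frac{1}{97}\right) = - \frac{22}{x} + \frac{9}{7} \left(- \frac{1}{97}\right) = - \frac{22}{x} - \frac{9}{679} = - \frac{9}{679} - \frac{22}{x}$)
$-31523 + m{\left(214,\left(3 - 3\right)^{2} \right)} = -31523 - \left(\frac{9}{679} + \frac{22}{214}\right) = -31523 - \frac{8432}{72653} = - \frac{2290248951}{72653}$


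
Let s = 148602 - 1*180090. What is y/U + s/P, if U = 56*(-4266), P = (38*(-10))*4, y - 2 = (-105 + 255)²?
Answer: 234004819/11347560 ≈ 20.622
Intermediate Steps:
y = 22502 (y = 2 + (-105 + 255)² = 2 + 150² = 2 + 22500 = 22502)
s = -31488 (s = 148602 - 180090 = -31488)
P = -1520 (P = -380*4 = -1520)
U = -238896
y/U + s/P = 22502/(-238896) - 31488/(-1520) = 22502*(-1/238896) - 31488*(-1/1520) = -11251/119448 + 1968/95 = 234004819/11347560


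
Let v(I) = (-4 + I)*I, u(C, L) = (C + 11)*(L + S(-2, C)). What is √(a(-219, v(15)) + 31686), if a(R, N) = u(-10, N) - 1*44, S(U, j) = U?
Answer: √31805 ≈ 178.34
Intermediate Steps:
u(C, L) = (-2 + L)*(11 + C) (u(C, L) = (C + 11)*(L - 2) = (11 + C)*(-2 + L) = (-2 + L)*(11 + C))
v(I) = I*(-4 + I)
a(R, N) = -46 + N (a(R, N) = (-22 - 2*(-10) + 11*N - 10*N) - 1*44 = (-22 + 20 + 11*N - 10*N) - 44 = (-2 + N) - 44 = -46 + N)
√(a(-219, v(15)) + 31686) = √((-46 + 15*(-4 + 15)) + 31686) = √((-46 + 15*11) + 31686) = √((-46 + 165) + 31686) = √(119 + 31686) = √31805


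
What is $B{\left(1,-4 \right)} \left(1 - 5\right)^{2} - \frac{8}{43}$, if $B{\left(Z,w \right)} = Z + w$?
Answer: $- \frac{2072}{43} \approx -48.186$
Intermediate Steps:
$B{\left(1,-4 \right)} \left(1 - 5\right)^{2} - \frac{8}{43} = \left(1 - 4\right) \left(1 - 5\right)^{2} - \frac{8}{43} = - 3 \left(-4\right)^{2} - \frac{8}{43} = \left(-3\right) 16 - \frac{8}{43} = -48 - \frac{8}{43} = - \frac{2072}{43}$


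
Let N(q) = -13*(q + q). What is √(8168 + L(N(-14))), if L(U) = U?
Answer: 6*√237 ≈ 92.369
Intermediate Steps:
N(q) = -26*q
√(8168 + L(N(-14))) = √(8168 - 26*(-14)) = √(8168 + 364) = √8532 = 6*√237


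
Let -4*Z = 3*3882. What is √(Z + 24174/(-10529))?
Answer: 9*I*√15951750870/21058 ≈ 53.98*I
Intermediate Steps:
Z = -5823/2 (Z = -3*3882/4 = -¼*11646 = -5823/2 ≈ -2911.5)
√(Z + 24174/(-10529)) = √(-5823/2 + 24174/(-10529)) = √(-5823/2 + 24174*(-1/10529)) = √(-5823/2 - 24174/10529) = √(-61358715/21058) = 9*I*√15951750870/21058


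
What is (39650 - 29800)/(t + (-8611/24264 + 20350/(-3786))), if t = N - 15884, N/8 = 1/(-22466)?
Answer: -1694040332209200/2732776041940237 ≈ -0.61990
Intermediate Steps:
N = -4/11233 (N = 8/(-22466) = 8*(-1/22466) = -4/11233 ≈ -0.00035609)
t = -178424976/11233 (t = -4/11233 - 15884 = -178424976/11233 ≈ -15884.)
(39650 - 29800)/(t + (-8611/24264 + 20350/(-3786))) = (39650 - 29800)/(-178424976/11233 + (-8611/24264 + 20350/(-3786))) = 9850/(-178424976/11233 + (-8611*1/24264 + 20350*(-1/3786))) = 9850/(-178424976/11233 + (-8611/24264 - 10175/1893)) = 9850/(-178424976/11233 - 87728941/15310584) = 9850/(-2732776041940237/171983790072) = 9850*(-171983790072/2732776041940237) = -1694040332209200/2732776041940237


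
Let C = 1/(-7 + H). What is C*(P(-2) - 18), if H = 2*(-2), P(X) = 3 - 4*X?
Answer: 7/11 ≈ 0.63636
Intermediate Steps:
H = -4
C = -1/11 (C = 1/(-7 - 4) = 1/(-11) = -1/11 ≈ -0.090909)
C*(P(-2) - 18) = -((3 - 4*(-2)) - 18)/11 = -((3 + 8) - 18)/11 = -(11 - 18)/11 = -1/11*(-7) = 7/11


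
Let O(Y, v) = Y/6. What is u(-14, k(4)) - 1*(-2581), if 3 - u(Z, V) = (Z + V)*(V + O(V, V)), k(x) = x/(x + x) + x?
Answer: 21071/8 ≈ 2633.9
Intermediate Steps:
O(Y, v) = Y/6 (O(Y, v) = Y*(⅙) = Y/6)
k(x) = ½ + x (k(x) = x/((2*x)) + x = (1/(2*x))*x + x = ½ + x)
u(Z, V) = 3 - 7*V*(V + Z)/6 (u(Z, V) = 3 - (Z + V)*(V + V/6) = 3 - (V + Z)*7*V/6 = 3 - 7*V*(V + Z)/6)
u(-14, k(4)) - 1*(-2581) = (3 - 7*(½ + 4)²/6 - 7/6*(½ + 4)*(-14)) - 1*(-2581) = (3 - 7*(9/2)²/6 - 7/6*9/2*(-14)) + 2581 = (3 - 7/6*81/4 + 147/2) + 2581 = (3 - 189/8 + 147/2) + 2581 = 423/8 + 2581 = 21071/8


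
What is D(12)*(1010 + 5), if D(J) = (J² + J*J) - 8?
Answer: 284200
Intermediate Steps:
D(J) = -8 + 2*J² (D(J) = (J² + J²) - 8 = 2*J² - 8 = -8 + 2*J²)
D(12)*(1010 + 5) = (-8 + 2*12²)*(1010 + 5) = (-8 + 2*144)*1015 = (-8 + 288)*1015 = 280*1015 = 284200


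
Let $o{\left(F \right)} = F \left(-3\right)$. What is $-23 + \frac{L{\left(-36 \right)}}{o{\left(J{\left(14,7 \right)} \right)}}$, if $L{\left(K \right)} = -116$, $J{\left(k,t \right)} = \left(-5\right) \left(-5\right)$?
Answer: $- \frac{1609}{75} \approx -21.453$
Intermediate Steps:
$J{\left(k,t \right)} = 25$
$o{\left(F \right)} = - 3 F$
$-23 + \frac{L{\left(-36 \right)}}{o{\left(J{\left(14,7 \right)} \right)}} = -23 - \frac{116}{\left(-3\right) 25} = -23 - \frac{116}{-75} = -23 - - \frac{116}{75} = -23 + \frac{116}{75} = - \frac{1609}{75}$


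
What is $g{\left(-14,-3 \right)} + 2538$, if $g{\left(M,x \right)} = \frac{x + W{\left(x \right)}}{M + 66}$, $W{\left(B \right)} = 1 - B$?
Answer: $\frac{131977}{52} \approx 2538.0$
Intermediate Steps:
$g{\left(M,x \right)} = \frac{1}{66 + M}$ ($g{\left(M,x \right)} = \frac{x - \left(-1 + x\right)}{M + 66} = 1 \frac{1}{66 + M} = \frac{1}{66 + M}$)
$g{\left(-14,-3 \right)} + 2538 = \frac{1}{66 - 14} + 2538 = \frac{1}{52} + 2538 = \frac{131977}{52}$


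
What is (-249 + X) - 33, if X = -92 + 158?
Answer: -216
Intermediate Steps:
X = 66
(-249 + X) - 33 = (-249 + 66) - 33 = -183 - 33 = -216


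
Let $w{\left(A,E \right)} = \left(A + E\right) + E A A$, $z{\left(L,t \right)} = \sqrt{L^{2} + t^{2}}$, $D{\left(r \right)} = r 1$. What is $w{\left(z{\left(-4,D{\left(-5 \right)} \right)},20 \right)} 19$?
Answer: $15960 + 19 \sqrt{41} \approx 16082.0$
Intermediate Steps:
$D{\left(r \right)} = r$
$w{\left(A,E \right)} = A + E + E A^{2}$ ($w{\left(A,E \right)} = \left(A + E\right) + A E A = \left(A + E\right) + E A^{2} = A + E + E A^{2}$)
$w{\left(z{\left(-4,D{\left(-5 \right)} \right)},20 \right)} 19 = \left(\sqrt{\left(-4\right)^{2} + \left(-5\right)^{2}} + 20 + 20 \left(\sqrt{\left(-4\right)^{2} + \left(-5\right)^{2}}\right)^{2}\right) 19 = \left(\sqrt{16 + 25} + 20 + 20 \left(\sqrt{16 + 25}\right)^{2}\right) 19 = \left(\sqrt{41} + 20 + 20 \left(\sqrt{41}\right)^{2}\right) 19 = \left(\sqrt{41} + 20 + 20 \cdot 41\right) 19 = \left(\sqrt{41} + 20 + 820\right) 19 = \left(840 + \sqrt{41}\right) 19 = 15960 + 19 \sqrt{41}$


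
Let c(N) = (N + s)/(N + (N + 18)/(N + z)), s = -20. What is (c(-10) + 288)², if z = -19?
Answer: 1878962409/22201 ≈ 84634.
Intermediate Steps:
c(N) = (-20 + N)/(N + (18 + N)/(-19 + N)) (c(N) = (N - 20)/(N + (N + 18)/(N - 19)) = (-20 + N)/(N + (18 + N)/(-19 + N)))
(c(-10) + 288)² = ((380 + (-10)² - 39*(-10))/(18 + (-10)² - 18*(-10)) + 288)² = ((380 + 100 + 390)/(18 + 100 + 180) + 288)² = (870/298 + 288)² = ((1/298)*870 + 288)² = (435/149 + 288)² = (43347/149)² = 1878962409/22201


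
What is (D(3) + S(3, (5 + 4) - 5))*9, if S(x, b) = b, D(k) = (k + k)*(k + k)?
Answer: 360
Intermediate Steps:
D(k) = 4*k² (D(k) = (2*k)*(2*k) = 4*k²)
(D(3) + S(3, (5 + 4) - 5))*9 = (4*3² + ((5 + 4) - 5))*9 = (4*9 + (9 - 5))*9 = (36 + 4)*9 = 40*9 = 360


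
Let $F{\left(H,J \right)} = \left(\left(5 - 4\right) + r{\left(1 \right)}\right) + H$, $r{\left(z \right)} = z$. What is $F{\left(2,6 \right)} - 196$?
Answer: $-192$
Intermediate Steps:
$F{\left(H,J \right)} = 2 + H$ ($F{\left(H,J \right)} = \left(\left(5 - 4\right) + 1\right) + H = \left(1 + 1\right) + H = 2 + H$)
$F{\left(2,6 \right)} - 196 = \left(2 + 2\right) - 196 = 4 - 196 = -192$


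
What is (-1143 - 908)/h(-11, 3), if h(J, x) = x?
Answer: -2051/3 ≈ -683.67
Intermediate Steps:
(-1143 - 908)/h(-11, 3) = (-1143 - 908)/3 = (⅓)*(-2051) = -2051/3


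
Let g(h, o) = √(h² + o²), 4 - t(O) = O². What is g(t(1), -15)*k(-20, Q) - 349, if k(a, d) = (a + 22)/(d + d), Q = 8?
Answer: -349 + 3*√26/8 ≈ -347.09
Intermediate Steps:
t(O) = 4 - O²
k(a, d) = (22 + a)/(2*d) (k(a, d) = (22 + a)/((2*d)) = (22 + a)*(1/(2*d)) = (22 + a)/(2*d))
g(t(1), -15)*k(-20, Q) - 349 = √((4 - 1*1²)² + (-15)²)*((½)*(22 - 20)/8) - 349 = √((4 - 1*1)² + 225)*((½)*(⅛)*2) - 349 = √((4 - 1)² + 225)*(⅛) - 349 = √(3² + 225)*(⅛) - 349 = √(9 + 225)*(⅛) - 349 = √234*(⅛) - 349 = (3*√26)*(⅛) - 349 = 3*√26/8 - 349 = -349 + 3*√26/8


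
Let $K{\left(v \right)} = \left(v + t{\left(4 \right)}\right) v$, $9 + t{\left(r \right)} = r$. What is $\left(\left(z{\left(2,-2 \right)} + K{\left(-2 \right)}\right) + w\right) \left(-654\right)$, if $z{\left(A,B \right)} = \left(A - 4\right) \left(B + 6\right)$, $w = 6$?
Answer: $-7848$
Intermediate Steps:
$t{\left(r \right)} = -9 + r$
$K{\left(v \right)} = v \left(-5 + v\right)$ ($K{\left(v \right)} = \left(v + \left(-9 + 4\right)\right) v = \left(v - 5\right) v = \left(-5 + v\right) v = v \left(-5 + v\right)$)
$z{\left(A,B \right)} = \left(-4 + A\right) \left(6 + B\right)$
$\left(\left(z{\left(2,-2 \right)} + K{\left(-2 \right)}\right) + w\right) \left(-654\right) = \left(\left(\left(-24 - -8 + 6 \cdot 2 + 2 \left(-2\right)\right) - 2 \left(-5 - 2\right)\right) + 6\right) \left(-654\right) = \left(\left(\left(-24 + 8 + 12 - 4\right) - -14\right) + 6\right) \left(-654\right) = \left(\left(-8 + 14\right) + 6\right) \left(-654\right) = \left(6 + 6\right) \left(-654\right) = 12 \left(-654\right) = -7848$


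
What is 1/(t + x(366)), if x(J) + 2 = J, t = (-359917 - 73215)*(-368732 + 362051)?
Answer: 1/2893755256 ≈ 3.4557e-10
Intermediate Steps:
t = 2893754892 (t = -433132*(-6681) = 2893754892)
x(J) = -2 + J
1/(t + x(366)) = 1/(2893754892 + (-2 + 366)) = 1/(2893754892 + 364) = 1/2893755256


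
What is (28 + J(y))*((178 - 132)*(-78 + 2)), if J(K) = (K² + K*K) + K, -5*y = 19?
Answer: -4639192/25 ≈ -1.8557e+5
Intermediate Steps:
y = -19/5 (y = -⅕*19 = -19/5 ≈ -3.8000)
J(K) = K + 2*K² (J(K) = (K² + K²) + K = 2*K² + K = K + 2*K²)
(28 + J(y))*((178 - 132)*(-78 + 2)) = (28 - 19*(1 + 2*(-19/5))/5)*((178 - 132)*(-78 + 2)) = (28 - 19*(1 - 38/5)/5)*(46*(-76)) = (28 - 19/5*(-33/5))*(-3496) = (28 + 627/25)*(-3496) = (1327/25)*(-3496) = -4639192/25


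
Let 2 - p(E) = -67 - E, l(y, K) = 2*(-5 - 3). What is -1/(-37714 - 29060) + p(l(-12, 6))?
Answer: 3539023/66774 ≈ 53.000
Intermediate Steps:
l(y, K) = -16 (l(y, K) = 2*(-8) = -16)
p(E) = 69 + E (p(E) = 2 - (-67 - E) = 2 + (67 + E) = 69 + E)
-1/(-37714 - 29060) + p(l(-12, 6)) = -1/(-37714 - 29060) + (69 - 16) = -1/(-66774) + 53 = -1*(-1/66774) + 53 = 1/66774 + 53 = 3539023/66774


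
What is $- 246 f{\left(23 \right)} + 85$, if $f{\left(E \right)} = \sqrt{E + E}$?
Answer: $85 - 246 \sqrt{46} \approx -1583.5$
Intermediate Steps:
$f{\left(E \right)} = \sqrt{2} \sqrt{E}$ ($f{\left(E \right)} = \sqrt{2 E} = \sqrt{2} \sqrt{E}$)
$- 246 f{\left(23 \right)} + 85 = - 246 \sqrt{2} \sqrt{23} + 85 = - 246 \sqrt{46} + 85 = 85 - 246 \sqrt{46}$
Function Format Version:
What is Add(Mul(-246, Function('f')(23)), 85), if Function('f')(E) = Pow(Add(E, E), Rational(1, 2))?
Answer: Add(85, Mul(-246, Pow(46, Rational(1, 2)))) ≈ -1583.5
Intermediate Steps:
Function('f')(E) = Mul(Pow(2, Rational(1, 2)), Pow(E, Rational(1, 2))) (Function('f')(E) = Pow(Mul(2, E), Rational(1, 2)) = Mul(Pow(2, Rational(1, 2)), Pow(E, Rational(1, 2))))
Add(Mul(-246, Function('f')(23)), 85) = Add(Mul(-246, Mul(Pow(2, Rational(1, 2)), Pow(23, Rational(1, 2)))), 85) = Add(Mul(-246, Pow(46, Rational(1, 2))), 85) = Add(85, Mul(-246, Pow(46, Rational(1, 2))))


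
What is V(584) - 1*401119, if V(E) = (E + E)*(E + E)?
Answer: 963105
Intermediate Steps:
V(E) = 4*E**2 (V(E) = (2*E)*(2*E) = 4*E**2)
V(584) - 1*401119 = 4*584**2 - 1*401119 = 4*341056 - 401119 = 1364224 - 401119 = 963105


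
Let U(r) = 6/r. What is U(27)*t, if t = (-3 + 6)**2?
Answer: 2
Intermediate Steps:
t = 9 (t = 3**2 = 9)
U(27)*t = (6/27)*9 = (6*(1/27))*9 = (2/9)*9 = 2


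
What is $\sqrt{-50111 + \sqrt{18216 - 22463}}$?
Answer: $\sqrt{-50111 + i \sqrt{4247}} \approx 0.146 + 223.85 i$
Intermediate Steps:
$\sqrt{-50111 + \sqrt{18216 - 22463}} = \sqrt{-50111 + \sqrt{-4247}} = \sqrt{-50111 + i \sqrt{4247}}$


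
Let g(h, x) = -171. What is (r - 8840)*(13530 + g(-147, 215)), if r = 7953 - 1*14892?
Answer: -210791661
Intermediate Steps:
r = -6939 (r = 7953 - 14892 = -6939)
(r - 8840)*(13530 + g(-147, 215)) = (-6939 - 8840)*(13530 - 171) = -15779*13359 = -210791661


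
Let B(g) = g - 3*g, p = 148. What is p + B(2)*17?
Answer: 80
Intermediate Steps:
B(g) = -2*g
p + B(2)*17 = 148 - 2*2*17 = 148 - 4*17 = 148 - 68 = 80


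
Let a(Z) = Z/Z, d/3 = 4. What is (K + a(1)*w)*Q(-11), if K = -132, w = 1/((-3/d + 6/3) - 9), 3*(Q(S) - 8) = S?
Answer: -49816/87 ≈ -572.60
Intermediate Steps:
d = 12 (d = 3*4 = 12)
Q(S) = 8 + S/3
w = -4/29 (w = 1/((-3/12 + 6/3) - 9) = 1/((-3*1/12 + 6*(⅓)) - 9) = 1/((-¼ + 2) - 9) = 1/(7/4 - 9) = 1/(-29/4) = -4/29 ≈ -0.13793)
a(Z) = 1
(K + a(1)*w)*Q(-11) = (-132 + 1*(-4/29))*(8 + (⅓)*(-11)) = (-132 - 4/29)*(8 - 11/3) = -3832/29*13/3 = -49816/87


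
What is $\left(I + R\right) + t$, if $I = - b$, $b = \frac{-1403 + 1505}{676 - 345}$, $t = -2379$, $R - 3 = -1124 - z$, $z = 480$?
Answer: $- \frac{1317482}{331} \approx -3980.3$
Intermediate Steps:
$R = -1601$ ($R = 3 - 1604 = -1601$)
$b = \frac{102}{331} \approx 0.30816$
$I = - \frac{102}{331}$ ($I = \left(-1\right) \frac{102}{331} = - \frac{102}{331} \approx -0.30816$)
$\left(I + R\right) + t = \left(- \frac{102}{331} - 1601\right) - 2379 = - \frac{530033}{331} - 2379 = - \frac{1317482}{331}$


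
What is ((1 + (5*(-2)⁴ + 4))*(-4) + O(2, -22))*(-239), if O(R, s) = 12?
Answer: 78392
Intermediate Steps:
((1 + (5*(-2)⁴ + 4))*(-4) + O(2, -22))*(-239) = ((1 + (5*(-2)⁴ + 4))*(-4) + 12)*(-239) = ((1 + (5*16 + 4))*(-4) + 12)*(-239) = ((1 + (80 + 4))*(-4) + 12)*(-239) = ((1 + 84)*(-4) + 12)*(-239) = (85*(-4) + 12)*(-239) = (-340 + 12)*(-239) = -328*(-239) = 78392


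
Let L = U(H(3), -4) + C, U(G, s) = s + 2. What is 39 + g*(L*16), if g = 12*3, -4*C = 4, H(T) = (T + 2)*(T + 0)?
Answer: -1689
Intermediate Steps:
H(T) = T*(2 + T) (H(T) = (2 + T)*T = T*(2 + T))
U(G, s) = 2 + s
C = -1 (C = -¼*4 = -1)
g = 36
L = -3 (L = (2 - 4) - 1 = -2 - 1 = -3)
39 + g*(L*16) = 39 + 36*(-3*16) = 39 + 36*(-48) = 39 - 1728 = -1689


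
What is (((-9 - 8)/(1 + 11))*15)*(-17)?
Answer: 1445/4 ≈ 361.25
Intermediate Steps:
(((-9 - 8)/(1 + 11))*15)*(-17) = (-17/12*15)*(-17) = (-17*1/12*15)*(-17) = -17/12*15*(-17) = -85/4*(-17) = 1445/4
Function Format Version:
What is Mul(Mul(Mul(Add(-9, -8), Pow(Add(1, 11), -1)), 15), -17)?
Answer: Rational(1445, 4) ≈ 361.25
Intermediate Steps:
Mul(Mul(Mul(Add(-9, -8), Pow(Add(1, 11), -1)), 15), -17) = Mul(Mul(Mul(-17, Pow(12, -1)), 15), -17) = Mul(Mul(Mul(-17, Rational(1, 12)), 15), -17) = Mul(Mul(Rational(-17, 12), 15), -17) = Mul(Rational(-85, 4), -17) = Rational(1445, 4)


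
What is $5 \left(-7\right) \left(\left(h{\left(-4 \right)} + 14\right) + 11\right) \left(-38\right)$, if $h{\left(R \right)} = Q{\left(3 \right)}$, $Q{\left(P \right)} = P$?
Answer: $37240$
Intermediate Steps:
$h{\left(R \right)} = 3$
$5 \left(-7\right) \left(\left(h{\left(-4 \right)} + 14\right) + 11\right) \left(-38\right) = 5 \left(-7\right) \left(\left(3 + 14\right) + 11\right) \left(-38\right) = - 35 \left(17 + 11\right) \left(-38\right) = \left(-35\right) 28 \left(-38\right) = \left(-980\right) \left(-38\right) = 37240$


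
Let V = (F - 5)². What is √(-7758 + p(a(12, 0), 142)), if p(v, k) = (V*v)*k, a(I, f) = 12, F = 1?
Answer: √19506 ≈ 139.66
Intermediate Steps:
V = 16 (V = (1 - 5)² = (-4)² = 16)
p(v, k) = 16*k*v (p(v, k) = (16*v)*k = 16*k*v)
√(-7758 + p(a(12, 0), 142)) = √(-7758 + 16*142*12) = √(-7758 + 27264) = √19506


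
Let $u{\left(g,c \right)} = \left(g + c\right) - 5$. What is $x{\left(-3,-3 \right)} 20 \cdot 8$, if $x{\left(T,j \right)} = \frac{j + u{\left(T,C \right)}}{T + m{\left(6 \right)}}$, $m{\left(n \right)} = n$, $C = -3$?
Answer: $- \frac{2240}{3} \approx -746.67$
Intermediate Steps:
$u{\left(g,c \right)} = -5 + c + g$ ($u{\left(g,c \right)} = \left(c + g\right) - 5 = -5 + c + g$)
$x{\left(T,j \right)} = \frac{-8 + T + j}{6 + T}$ ($x{\left(T,j \right)} = \frac{j - \left(8 - T\right)}{T + 6} = \frac{j + \left(-8 + T\right)}{6 + T} = \frac{-8 + T + j}{6 + T}$)
$x{\left(-3,-3 \right)} 20 \cdot 8 = \frac{-8 - 3 - 3}{6 - 3} \cdot 20 \cdot 8 = \frac{1}{3} \left(-14\right) 20 \cdot 8 = \left(- \frac{14}{3}\right) 20 \cdot 8 = \left(- \frac{280}{3}\right) 8 = - \frac{2240}{3}$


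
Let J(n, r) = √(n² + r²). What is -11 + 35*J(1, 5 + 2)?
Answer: -11 + 175*√2 ≈ 236.49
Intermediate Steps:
-11 + 35*J(1, 5 + 2) = -11 + 35*√(1² + (5 + 2)²) = -11 + 35*√(1 + 7²) = -11 + 35*√(1 + 49) = -11 + 35*√50 = -11 + 35*(5*√2) = -11 + 175*√2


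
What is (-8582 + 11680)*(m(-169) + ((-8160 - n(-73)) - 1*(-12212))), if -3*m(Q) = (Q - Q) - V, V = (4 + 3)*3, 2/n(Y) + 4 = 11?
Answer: 88017278/7 ≈ 1.2574e+7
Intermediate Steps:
n(Y) = 2/7 (n(Y) = 2/(-4 + 11) = 2/7)
V = 21 (V = 7*3 = 21)
m(Q) = 7 (m(Q) = -((Q - Q) - 1*21)/3 = -(0 - 21)/3 = -⅓*(-21) = 7)
(-8582 + 11680)*(m(-169) + ((-8160 - n(-73)) - 1*(-12212))) = (-8582 + 11680)*(7 + ((-8160 - 1*2/7) - 1*(-12212))) = 3098*(7 + ((-8160 - 2/7) + 12212)) = 3098*(7 + (-57122/7 + 12212)) = 3098*(7 + 28362/7) = 3098*(28411/7) = 88017278/7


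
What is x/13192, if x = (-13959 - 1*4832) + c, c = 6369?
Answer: -6211/6596 ≈ -0.94163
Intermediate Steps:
x = -12422 (x = (-13959 - 1*4832) + 6369 = (-13959 - 4832) + 6369 = -18791 + 6369 = -12422)
x/13192 = -12422/13192 = -12422*1/13192 = -6211/6596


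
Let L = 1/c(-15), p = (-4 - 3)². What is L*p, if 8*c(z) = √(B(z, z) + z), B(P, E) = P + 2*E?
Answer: -196*I*√15/15 ≈ -50.607*I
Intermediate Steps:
c(z) = √z/4 (c(z) = √((z + 2*z) + z)/8 = √(3*z + z)/8 = √(4*z)/8 = (2*√z)/8 = √z/4)
p = 49 (p = (-7)² = 49)
L = -4*I*√15/15 (L = 1/(√(-15)/4) = 1/((I*√15)/4) = 1/(I*√15/4) = -4*I*√15/15 ≈ -1.0328*I)
L*p = -4*I*√15/15*49 = -196*I*√15/15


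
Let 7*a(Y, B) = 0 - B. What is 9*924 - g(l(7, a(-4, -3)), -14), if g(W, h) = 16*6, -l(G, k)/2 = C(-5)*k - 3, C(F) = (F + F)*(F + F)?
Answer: 8220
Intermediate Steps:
a(Y, B) = -B/7 (a(Y, B) = (0 - B)/7 = (-B)/7 = -B/7)
C(F) = 4*F² (C(F) = (2*F)*(2*F) = 4*F²)
l(G, k) = 6 - 200*k (l(G, k) = -2*((4*(-5)²)*k - 3) = -2*((4*25)*k - 3) = -2*(100*k - 3) = -2*(-3 + 100*k) = 6 - 200*k)
g(W, h) = 96
9*924 - g(l(7, a(-4, -3)), -14) = 9*924 - 1*96 = 8316 - 96 = 8220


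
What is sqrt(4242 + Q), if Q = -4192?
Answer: 5*sqrt(2) ≈ 7.0711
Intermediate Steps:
sqrt(4242 + Q) = sqrt(4242 - 4192) = sqrt(50) = 5*sqrt(2)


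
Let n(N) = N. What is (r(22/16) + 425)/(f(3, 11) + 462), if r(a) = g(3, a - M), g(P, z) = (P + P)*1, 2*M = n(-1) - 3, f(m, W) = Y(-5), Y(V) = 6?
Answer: 431/468 ≈ 0.92094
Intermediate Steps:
f(m, W) = 6
M = -2 (M = (-1 - 3)/2 = (½)*(-4) = -2)
g(P, z) = 2*P (g(P, z) = (2*P)*1 = 2*P)
r(a) = 6 (r(a) = 2*3 = 6)
(r(22/16) + 425)/(f(3, 11) + 462) = (6 + 425)/(6 + 462) = 431/468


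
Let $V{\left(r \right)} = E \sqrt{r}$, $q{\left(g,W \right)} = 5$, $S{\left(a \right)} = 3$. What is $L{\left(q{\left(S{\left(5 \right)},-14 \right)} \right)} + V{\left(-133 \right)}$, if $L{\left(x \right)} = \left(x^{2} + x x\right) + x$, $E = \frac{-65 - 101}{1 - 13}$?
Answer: $55 + \frac{83 i \sqrt{133}}{6} \approx 55.0 + 159.53 i$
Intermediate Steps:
$E = \frac{83}{6}$ ($E = - \frac{166}{-12} = \left(-166\right) \left(- \frac{1}{12}\right) = \frac{83}{6} \approx 13.833$)
$V{\left(r \right)} = \frac{83 \sqrt{r}}{6}$
$L{\left(x \right)} = x + 2 x^{2}$ ($L{\left(x \right)} = \left(x^{2} + x^{2}\right) + x = 2 x^{2} + x = x + 2 x^{2}$)
$L{\left(q{\left(S{\left(5 \right)},-14 \right)} \right)} + V{\left(-133 \right)} = 5 \left(1 + 2 \cdot 5\right) + \frac{83 \sqrt{-133}}{6} = 5 \left(1 + 10\right) + \frac{83 i \sqrt{133}}{6} = 5 \cdot 11 + \frac{83 i \sqrt{133}}{6} = 55 + \frac{83 i \sqrt{133}}{6}$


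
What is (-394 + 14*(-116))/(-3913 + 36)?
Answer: 2018/3877 ≈ 0.52051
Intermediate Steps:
(-394 + 14*(-116))/(-3913 + 36) = (-394 - 1624)/(-3877) = -2018*(-1/3877) = 2018/3877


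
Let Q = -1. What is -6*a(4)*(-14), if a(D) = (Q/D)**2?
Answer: 21/4 ≈ 5.2500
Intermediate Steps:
a(D) = D**(-2) (a(D) = (-1/D)**2 = D**(-2))
-6*a(4)*(-14) = -6/4**2*(-14) = -6*1/16*(-14) = -3/8*(-14) = 21/4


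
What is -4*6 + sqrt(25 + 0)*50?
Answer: 226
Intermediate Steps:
-4*6 + sqrt(25 + 0)*50 = -24 + sqrt(25)*50 = -24 + 5*50 = -24 + 250 = 226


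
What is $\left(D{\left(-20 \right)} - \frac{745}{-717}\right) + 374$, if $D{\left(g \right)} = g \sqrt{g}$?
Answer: $\frac{268903}{717} - 40 i \sqrt{5} \approx 375.04 - 89.443 i$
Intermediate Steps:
$D{\left(g \right)} = g^{\frac{3}{2}}$
$\left(D{\left(-20 \right)} - \frac{745}{-717}\right) + 374 = \left(\left(-20\right)^{\frac{3}{2}} - \frac{745}{-717}\right) + 374 = \left(- 40 i \sqrt{5} - - \frac{745}{717}\right) + 374 = \left(- 40 i \sqrt{5} + \frac{745}{717}\right) + 374 = \left(\frac{745}{717} - 40 i \sqrt{5}\right) + 374 = \frac{268903}{717} - 40 i \sqrt{5}$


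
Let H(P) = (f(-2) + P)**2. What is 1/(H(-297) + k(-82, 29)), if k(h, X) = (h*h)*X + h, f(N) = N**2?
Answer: 1/280763 ≈ 3.5617e-6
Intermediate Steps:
k(h, X) = h + X*h**2 (k(h, X) = h**2*X + h = X*h**2 + h = h + X*h**2)
H(P) = (4 + P)**2 (H(P) = ((-2)**2 + P)**2 = (4 + P)**2)
1/(H(-297) + k(-82, 29)) = 1/((4 - 297)**2 - 82*(1 + 29*(-82))) = 1/((-293)**2 - 82*(1 - 2378)) = 1/(85849 - 82*(-2377)) = 1/(85849 + 194914) = 1/280763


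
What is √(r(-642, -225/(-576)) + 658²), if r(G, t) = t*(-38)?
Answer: √27708746/8 ≈ 657.99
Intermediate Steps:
r(G, t) = -38*t
√(r(-642, -225/(-576)) + 658²) = √(-(-8550)/(-576) + 658²) = √(-(-8550)*(-1)/576 + 432964) = √(-38*25/64 + 432964) = √(-475/32 + 432964) = √(13854373/32) = √27708746/8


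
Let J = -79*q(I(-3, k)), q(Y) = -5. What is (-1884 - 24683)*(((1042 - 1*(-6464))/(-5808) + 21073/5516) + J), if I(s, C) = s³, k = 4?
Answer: -14097751371959/1334872 ≈ -1.0561e+7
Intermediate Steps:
J = 395 (J = -79*(-5) = 395)
(-1884 - 24683)*(((1042 - 1*(-6464))/(-5808) + 21073/5516) + J) = (-1884 - 24683)*(((1042 - 1*(-6464))/(-5808) + 21073/5516) + 395) = -26567*(((1042 + 6464)*(-1/5808) + 21073*(1/5516)) + 395) = -26567*((7506*(-1/5808) + 21073/5516) + 395) = -26567*((-1251/968 + 21073/5516) + 395) = -26567*(3374537/1334872 + 395) = -26567*530648977/1334872 = -14097751371959/1334872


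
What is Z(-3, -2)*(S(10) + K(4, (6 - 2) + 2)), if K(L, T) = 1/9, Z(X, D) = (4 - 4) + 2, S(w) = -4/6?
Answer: -10/9 ≈ -1.1111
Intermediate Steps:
S(w) = -⅔ (S(w) = -4*⅙ = -⅔)
Z(X, D) = 2 (Z(X, D) = 0 + 2 = 2)
K(L, T) = ⅑
Z(-3, -2)*(S(10) + K(4, (6 - 2) + 2)) = 2*(-⅔ + ⅑) = 2*(-5/9) = -10/9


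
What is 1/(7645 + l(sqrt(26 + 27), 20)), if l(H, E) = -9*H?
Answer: 7645/58441732 + 9*sqrt(53)/58441732 ≈ 0.00013194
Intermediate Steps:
1/(7645 + l(sqrt(26 + 27), 20)) = 1/(7645 - 9*sqrt(26 + 27)) = 1/(7645 - 9*sqrt(53))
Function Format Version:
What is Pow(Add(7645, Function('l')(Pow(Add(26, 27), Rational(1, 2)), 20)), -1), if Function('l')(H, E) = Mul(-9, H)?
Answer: Add(Rational(7645, 58441732), Mul(Rational(9, 58441732), Pow(53, Rational(1, 2)))) ≈ 0.00013194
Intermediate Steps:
Pow(Add(7645, Function('l')(Pow(Add(26, 27), Rational(1, 2)), 20)), -1) = Pow(Add(7645, Mul(-9, Pow(Add(26, 27), Rational(1, 2)))), -1) = Pow(Add(7645, Mul(-9, Pow(53, Rational(1, 2)))), -1)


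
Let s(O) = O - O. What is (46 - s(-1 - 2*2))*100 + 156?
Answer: 4756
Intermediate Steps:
s(O) = 0
(46 - s(-1 - 2*2))*100 + 156 = (46 - 1*0)*100 + 156 = (46 + 0)*100 + 156 = 46*100 + 156 = 4600 + 156 = 4756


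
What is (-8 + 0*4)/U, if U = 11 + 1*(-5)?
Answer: -4/3 ≈ -1.3333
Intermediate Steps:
U = 6 (U = 11 - 5 = 6)
(-8 + 0*4)/U = (-8 + 0*4)/6 = (-8 + 0)*(1/6) = -8*1/6 = -4/3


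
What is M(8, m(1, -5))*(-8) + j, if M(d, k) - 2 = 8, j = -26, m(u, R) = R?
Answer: -106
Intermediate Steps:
M(d, k) = 10 (M(d, k) = 2 + 8 = 10)
M(8, m(1, -5))*(-8) + j = 10*(-8) - 26 = -80 - 26 = -106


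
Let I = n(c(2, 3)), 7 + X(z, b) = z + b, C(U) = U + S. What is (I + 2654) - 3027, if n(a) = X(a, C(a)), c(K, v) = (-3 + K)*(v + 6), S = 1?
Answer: -397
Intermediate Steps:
c(K, v) = (-3 + K)*(6 + v)
C(U) = 1 + U (C(U) = U + 1 = 1 + U)
X(z, b) = -7 + b + z (X(z, b) = -7 + (z + b) = -7 + (b + z) = -7 + b + z)
n(a) = -6 + 2*a (n(a) = -7 + (1 + a) + a = -6 + 2*a)
I = -24 (I = -6 + 2*(-18 - 3*3 + 6*2 + 2*3) = -6 + 2*(-18 - 9 + 12 + 6) = -6 + 2*(-9) = -6 - 18 = -24)
(I + 2654) - 3027 = (-24 + 2654) - 3027 = 2630 - 3027 = -397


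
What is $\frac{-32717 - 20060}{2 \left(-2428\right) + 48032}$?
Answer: $- \frac{52777}{43176} \approx -1.2224$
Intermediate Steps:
$\frac{-32717 - 20060}{2 \left(-2428\right) + 48032} = - \frac{52777}{-4856 + 48032} = - \frac{52777}{43176}$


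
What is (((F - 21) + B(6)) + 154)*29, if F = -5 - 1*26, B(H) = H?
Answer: 3132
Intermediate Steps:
F = -31 (F = -5 - 26 = -31)
(((F - 21) + B(6)) + 154)*29 = (((-31 - 21) + 6) + 154)*29 = ((-52 + 6) + 154)*29 = (-46 + 154)*29 = 108*29 = 3132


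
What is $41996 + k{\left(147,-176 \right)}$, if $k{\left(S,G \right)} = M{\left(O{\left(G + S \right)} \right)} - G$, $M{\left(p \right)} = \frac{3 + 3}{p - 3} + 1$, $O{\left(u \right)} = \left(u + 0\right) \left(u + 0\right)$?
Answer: $\frac{17670490}{419} \approx 42173.0$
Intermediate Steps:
$O{\left(u \right)} = u^{2}$ ($O{\left(u \right)} = u u = u^{2}$)
$M{\left(p \right)} = 1 + \frac{6}{-3 + p}$ ($M{\left(p \right)} = \frac{6}{-3 + p} + 1 = 1 + \frac{6}{-3 + p}$)
$k{\left(S,G \right)} = - G + \frac{3 + \left(G + S\right)^{2}}{-3 + \left(G + S\right)^{2}}$ ($k{\left(S,G \right)} = \frac{3 + \left(G + S\right)^{2}}{-3 + \left(G + S\right)^{2}} - G = - G + \frac{3 + \left(G + S\right)^{2}}{-3 + \left(G + S\right)^{2}}$)
$41996 + k{\left(147,-176 \right)} = 41996 + \frac{3 + \left(-176 + 147\right)^{2} - - 176 \left(-3 + \left(-176 + 147\right)^{2}\right)}{-3 + \left(-176 + 147\right)^{2}} = 41996 + \frac{3 + \left(-29\right)^{2} - - 176 \left(-3 + \left(-29\right)^{2}\right)}{-3 + \left(-29\right)^{2}} = 41996 + \frac{3 + 841 - - 176 \left(-3 + 841\right)}{-3 + 841} = 41996 + \frac{3 + 841 - \left(-176\right) 838}{838} = 41996 + \frac{3 + 841 + 147488}{838} = 41996 + \frac{1}{838} \cdot 148332 = 41996 + \frac{74166}{419} = \frac{17670490}{419}$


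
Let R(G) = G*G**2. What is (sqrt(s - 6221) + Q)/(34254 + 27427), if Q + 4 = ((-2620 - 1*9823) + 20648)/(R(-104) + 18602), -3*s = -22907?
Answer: -1477751/22745115474 + 2*sqrt(3183)/185043 ≈ 0.00054481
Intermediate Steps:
s = 22907/3 (s = -1/3*(-22907) = 22907/3 ≈ 7635.7)
R(G) = G**3
Q = -1477751/368754 (Q = -4 + ((-2620 - 1*9823) + 20648)/((-104)**3 + 18602) = -4 + ((-2620 - 9823) + 20648)/(-1124864 + 18602) = -4 + (-12443 + 20648)/(-1106262) = -4 + 8205*(-1/1106262) = -4 - 2735/368754 = -1477751/368754 ≈ -4.0074)
(sqrt(s - 6221) + Q)/(34254 + 27427) = (sqrt(22907/3 - 6221) - 1477751/368754)/(34254 + 27427) = (sqrt(4244/3) - 1477751/368754)/61681 = (2*sqrt(3183)/3 - 1477751/368754)*(1/61681) = (-1477751/368754 + 2*sqrt(3183)/3)*(1/61681) = -1477751/22745115474 + 2*sqrt(3183)/185043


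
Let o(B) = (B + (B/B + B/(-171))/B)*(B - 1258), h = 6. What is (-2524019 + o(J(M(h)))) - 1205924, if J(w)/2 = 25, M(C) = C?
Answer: -16203789409/4275 ≈ -3.7904e+6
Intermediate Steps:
J(w) = 50 (J(w) = 2*25 = 50)
o(B) = (-1258 + B)*(B + (1 - B/171)/B) (o(B) = (B + (1 + B*(-1/171))/B)*(-1258 + B) = (B + (1 - B/171)/B)*(-1258 + B) = (-1258 + B)*(B + (1 - B/171)/B))
(-2524019 + o(J(M(h)))) - 1205924 = (-2524019 + (1429/171 + 50² - 1258/50 - 215119/171*50)) - 1205924 = (-2524019 + (1429/171 + 2500 - 1258*1/50 - 10755950/171)) - 1205924 = (-2524019 + (1429/171 + 2500 - 629/25 - 10755950/171)) - 1205924 = (-2524019 - 258283084/4275) - 1205924 = -11048464309/4275 - 1205924 = -16203789409/4275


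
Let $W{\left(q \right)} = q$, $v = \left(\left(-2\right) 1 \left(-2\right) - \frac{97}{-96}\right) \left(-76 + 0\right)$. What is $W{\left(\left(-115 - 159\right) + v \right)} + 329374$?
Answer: $\frac{7889261}{24} \approx 3.2872 \cdot 10^{5}$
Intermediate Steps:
$v = - \frac{9139}{24}$ ($v = \left(\left(-2\right) \left(-2\right) - - \frac{97}{96}\right) \left(-76\right) = \left(4 + \frac{97}{96}\right) \left(-76\right) = \frac{481}{96} \left(-76\right) = - \frac{9139}{24} \approx -380.79$)
$W{\left(\left(-115 - 159\right) + v \right)} + 329374 = \left(\left(-115 - 159\right) - \frac{9139}{24}\right) + 329374 = \left(-274 - \frac{9139}{24}\right) + 329374 = - \frac{15715}{24} + 329374 = \frac{7889261}{24}$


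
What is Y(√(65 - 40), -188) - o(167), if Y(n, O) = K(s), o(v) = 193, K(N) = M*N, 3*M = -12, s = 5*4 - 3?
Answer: -261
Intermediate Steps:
s = 17 (s = 20 - 3 = 17)
M = -4 (M = (⅓)*(-12) = -4)
K(N) = -4*N
Y(n, O) = -68 (Y(n, O) = -4*17 = -68)
Y(√(65 - 40), -188) - o(167) = -68 - 1*193 = -68 - 193 = -261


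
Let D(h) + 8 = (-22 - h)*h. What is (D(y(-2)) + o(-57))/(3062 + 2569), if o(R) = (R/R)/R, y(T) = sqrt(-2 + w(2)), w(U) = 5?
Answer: -628/320967 - 22*sqrt(3)/5631 ≈ -0.0087236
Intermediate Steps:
y(T) = sqrt(3) (y(T) = sqrt(-2 + 5) = sqrt(3))
o(R) = 1/R
D(h) = -8 + h*(-22 - h) (D(h) = -8 + (-22 - h)*h = -8 + h*(-22 - h))
(D(y(-2)) + o(-57))/(3062 + 2569) = ((-8 - (sqrt(3))**2 - 22*sqrt(3)) + 1/(-57))/(3062 + 2569) = ((-8 - 1*3 - 22*sqrt(3)) - 1/57)/5631 = ((-8 - 3 - 22*sqrt(3)) - 1/57)*(1/5631) = ((-11 - 22*sqrt(3)) - 1/57)*(1/5631) = (-628/57 - 22*sqrt(3))*(1/5631) = -628/320967 - 22*sqrt(3)/5631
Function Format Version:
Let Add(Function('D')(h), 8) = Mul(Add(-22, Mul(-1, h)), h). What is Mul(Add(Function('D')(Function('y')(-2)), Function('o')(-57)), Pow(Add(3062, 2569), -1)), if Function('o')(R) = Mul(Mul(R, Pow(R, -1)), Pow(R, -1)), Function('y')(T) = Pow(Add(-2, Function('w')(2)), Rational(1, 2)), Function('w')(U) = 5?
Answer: Add(Rational(-628, 320967), Mul(Rational(-22, 5631), Pow(3, Rational(1, 2)))) ≈ -0.0087236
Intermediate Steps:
Function('y')(T) = Pow(3, Rational(1, 2)) (Function('y')(T) = Pow(Add(-2, 5), Rational(1, 2)) = Pow(3, Rational(1, 2)))
Function('o')(R) = Pow(R, -1) (Function('o')(R) = Mul(1, Pow(R, -1)) = Pow(R, -1))
Function('D')(h) = Add(-8, Mul(h, Add(-22, Mul(-1, h)))) (Function('D')(h) = Add(-8, Mul(Add(-22, Mul(-1, h)), h)) = Add(-8, Mul(h, Add(-22, Mul(-1, h)))))
Mul(Add(Function('D')(Function('y')(-2)), Function('o')(-57)), Pow(Add(3062, 2569), -1)) = Mul(Add(Add(-8, Mul(-1, Pow(Pow(3, Rational(1, 2)), 2)), Mul(-22, Pow(3, Rational(1, 2)))), Pow(-57, -1)), Pow(Add(3062, 2569), -1)) = Mul(Add(Add(-8, Mul(-1, 3), Mul(-22, Pow(3, Rational(1, 2)))), Rational(-1, 57)), Pow(5631, -1)) = Mul(Add(Add(-8, -3, Mul(-22, Pow(3, Rational(1, 2)))), Rational(-1, 57)), Rational(1, 5631)) = Mul(Add(Add(-11, Mul(-22, Pow(3, Rational(1, 2)))), Rational(-1, 57)), Rational(1, 5631)) = Mul(Add(Rational(-628, 57), Mul(-22, Pow(3, Rational(1, 2)))), Rational(1, 5631)) = Add(Rational(-628, 320967), Mul(Rational(-22, 5631), Pow(3, Rational(1, 2))))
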